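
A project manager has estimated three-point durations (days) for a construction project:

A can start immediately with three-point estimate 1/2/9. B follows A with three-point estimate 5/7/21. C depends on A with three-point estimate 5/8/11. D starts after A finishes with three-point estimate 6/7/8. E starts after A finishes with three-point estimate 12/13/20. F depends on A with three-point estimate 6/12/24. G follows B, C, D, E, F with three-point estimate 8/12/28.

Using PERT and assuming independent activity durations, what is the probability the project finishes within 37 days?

te_A = (1 + 4·2 + 9)/6 = 18/6 = 3; σ²_A = ((9−1)/6)² = 1.778
te_B = (5 + 4·7 + 21)/6 = 54/6 = 9; σ²_B = ((21−5)/6)² = 7.111
te_C = (5 + 4·8 + 11)/6 = 48/6 = 8; σ²_C = ((11−5)/6)² = 1.000
te_D = (6 + 4·7 + 8)/6 = 42/6 = 7; σ²_D = ((8−6)/6)² = 0.111
te_E = (12 + 4·13 + 20)/6 = 84/6 = 14; σ²_E = ((20−12)/6)² = 1.778
te_F = (6 + 4·12 + 24)/6 = 78/6 = 13; σ²_F = ((24−6)/6)² = 9.000
te_G = (8 + 4·12 + 28)/6 = 84/6 = 14; σ²_G = ((28−8)/6)² = 11.111

Forward pass:
ES_A = 0; EF_A = 3
ES_B = 3; EF_B = 3+9 = 12
ES_C = 3; EF_C = 3+8 = 11
ES_D = 3; EF_D = 3+7 = 10
ES_E = 3; EF_E = 3+14 = 17
ES_F = 3; EF_F = 3+13 = 16
ES_G = max(EF_B=12, EF_C=11, EF_D=10, EF_E=17, EF_F=16) = 17; EF_G = 17+14 = 31
Expected project duration μ = 31 days. Critical path: A → E → G.

Variance along critical path = 1.778 + 1.778 + 11.111 = 14.667; σ = √14.667 = 3.830 days.
Z = (37 − 31) / 3.830 = 1.567
P(T ≤ 37) = Φ(1.567) ≈ 0.941

0.941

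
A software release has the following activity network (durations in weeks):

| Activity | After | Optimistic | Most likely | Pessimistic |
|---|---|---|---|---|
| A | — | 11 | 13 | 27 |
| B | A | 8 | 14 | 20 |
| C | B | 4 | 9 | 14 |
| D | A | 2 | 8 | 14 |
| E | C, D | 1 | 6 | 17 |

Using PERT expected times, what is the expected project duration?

45 weeks

te_A = (11 + 4·13 + 27)/6 = 90/6 = 15
te_B = (8 + 4·14 + 20)/6 = 84/6 = 14
te_C = (4 + 4·9 + 14)/6 = 54/6 = 9
te_D = (2 + 4·8 + 14)/6 = 48/6 = 8
te_E = (1 + 4·6 + 17)/6 = 42/6 = 7

Forward pass:
ES_A = 0; EF_A = 15
ES_B = 15; EF_B = 15+14 = 29
ES_C = 29; EF_C = 29+9 = 38
ES_D = 15; EF_D = 15+8 = 23
ES_E = max(EF_C=38, EF_D=23) = 38; EF_E = 38+7 = 45
Expected project duration μ = 45 weeks. Critical path: A → B → C → E.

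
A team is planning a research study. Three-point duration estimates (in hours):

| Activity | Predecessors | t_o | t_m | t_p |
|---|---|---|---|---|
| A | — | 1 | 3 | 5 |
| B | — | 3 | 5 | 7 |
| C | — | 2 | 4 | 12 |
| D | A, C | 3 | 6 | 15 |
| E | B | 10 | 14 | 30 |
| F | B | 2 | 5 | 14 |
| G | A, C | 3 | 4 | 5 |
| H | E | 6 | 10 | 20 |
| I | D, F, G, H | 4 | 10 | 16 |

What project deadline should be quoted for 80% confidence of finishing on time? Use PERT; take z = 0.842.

45.9 hours

te_A = (1 + 4·3 + 5)/6 = 18/6 = 3; σ²_A = ((5−1)/6)² = 0.444
te_B = (3 + 4·5 + 7)/6 = 30/6 = 5; σ²_B = ((7−3)/6)² = 0.444
te_C = (2 + 4·4 + 12)/6 = 30/6 = 5; σ²_C = ((12−2)/6)² = 2.778
te_D = (3 + 4·6 + 15)/6 = 42/6 = 7; σ²_D = ((15−3)/6)² = 4.000
te_E = (10 + 4·14 + 30)/6 = 96/6 = 16; σ²_E = ((30−10)/6)² = 11.111
te_F = (2 + 4·5 + 14)/6 = 36/6 = 6; σ²_F = ((14−2)/6)² = 4.000
te_G = (3 + 4·4 + 5)/6 = 24/6 = 4; σ²_G = ((5−3)/6)² = 0.111
te_H = (6 + 4·10 + 20)/6 = 66/6 = 11; σ²_H = ((20−6)/6)² = 5.444
te_I = (4 + 4·10 + 16)/6 = 60/6 = 10; σ²_I = ((16−4)/6)² = 4.000

Forward pass:
ES_A = 0; EF_A = 3
ES_B = 0; EF_B = 5
ES_C = 0; EF_C = 5
ES_D = max(EF_A=3, EF_C=5) = 5; EF_D = 5+7 = 12
ES_E = 5; EF_E = 5+16 = 21
ES_F = 5; EF_F = 5+6 = 11
ES_G = max(EF_A=3, EF_C=5) = 5; EF_G = 5+4 = 9
ES_H = 21; EF_H = 21+11 = 32
ES_I = max(EF_D=12, EF_F=11, EF_G=9, EF_H=32) = 32; EF_I = 32+10 = 42
Expected project duration μ = 42 hours. Critical path: B → E → H → I.

Variance along critical path = 0.444 + 11.111 + 5.444 + 4.000 = 21.000; σ = 4.583 hours.
D = μ + z·σ = 42 + 0.842·4.583 = 45.9 hours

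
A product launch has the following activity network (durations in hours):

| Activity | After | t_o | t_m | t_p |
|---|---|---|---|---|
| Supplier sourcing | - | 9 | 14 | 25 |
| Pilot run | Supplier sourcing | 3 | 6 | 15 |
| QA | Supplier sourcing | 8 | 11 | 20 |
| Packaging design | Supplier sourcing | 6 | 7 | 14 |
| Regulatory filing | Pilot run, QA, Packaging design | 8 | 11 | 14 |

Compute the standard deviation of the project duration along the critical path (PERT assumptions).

3.48 hours

te_Supplier sourcing = (9 + 4·14 + 25)/6 = 90/6 = 15; σ²_Supplier sourcing = ((25−9)/6)² = 7.111
te_Pilot run = (3 + 4·6 + 15)/6 = 42/6 = 7; σ²_Pilot run = ((15−3)/6)² = 4.000
te_QA = (8 + 4·11 + 20)/6 = 72/6 = 12; σ²_QA = ((20−8)/6)² = 4.000
te_Packaging design = (6 + 4·7 + 14)/6 = 48/6 = 8; σ²_Packaging design = ((14−6)/6)² = 1.778
te_Regulatory filing = (8 + 4·11 + 14)/6 = 66/6 = 11; σ²_Regulatory filing = ((14−8)/6)² = 1.000

Forward pass:
ES_Supplier sourcing = 0; EF_Supplier sourcing = 15
ES_Pilot run = 15; EF_Pilot run = 15+7 = 22
ES_QA = 15; EF_QA = 15+12 = 27
ES_Packaging design = 15; EF_Packaging design = 15+8 = 23
ES_Regulatory filing = max(EF_Pilot run=22, EF_QA=27, EF_Packaging design=23) = 27; EF_Regulatory filing = 27+11 = 38
Expected project duration μ = 38 hours. Critical path: Supplier sourcing → QA → Regulatory filing.

Variance along critical path = 7.111 + 4.000 + 1.000 = 12.111
σ = √12.111 = 3.480 hours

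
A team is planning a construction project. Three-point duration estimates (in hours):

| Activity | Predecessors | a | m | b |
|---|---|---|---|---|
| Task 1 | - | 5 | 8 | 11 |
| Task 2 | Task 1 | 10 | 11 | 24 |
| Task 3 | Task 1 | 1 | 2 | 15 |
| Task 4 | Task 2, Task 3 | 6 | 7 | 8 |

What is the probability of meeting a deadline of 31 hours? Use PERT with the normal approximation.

0.879

te_Task 1 = (5 + 4·8 + 11)/6 = 48/6 = 8; σ²_Task 1 = ((11−5)/6)² = 1.000
te_Task 2 = (10 + 4·11 + 24)/6 = 78/6 = 13; σ²_Task 2 = ((24−10)/6)² = 5.444
te_Task 3 = (1 + 4·2 + 15)/6 = 24/6 = 4; σ²_Task 3 = ((15−1)/6)² = 5.444
te_Task 4 = (6 + 4·7 + 8)/6 = 42/6 = 7; σ²_Task 4 = ((8−6)/6)² = 0.111

Forward pass:
ES_Task 1 = 0; EF_Task 1 = 8
ES_Task 2 = 8; EF_Task 2 = 8+13 = 21
ES_Task 3 = 8; EF_Task 3 = 8+4 = 12
ES_Task 4 = max(EF_Task 2=21, EF_Task 3=12) = 21; EF_Task 4 = 21+7 = 28
Expected project duration μ = 28 hours. Critical path: Task 1 → Task 2 → Task 4.

Variance along critical path = 1.000 + 5.444 + 0.111 = 6.556; σ = √6.556 = 2.560 hours.
Z = (31 − 28) / 2.560 = 1.172
P(T ≤ 31) = Φ(1.172) ≈ 0.879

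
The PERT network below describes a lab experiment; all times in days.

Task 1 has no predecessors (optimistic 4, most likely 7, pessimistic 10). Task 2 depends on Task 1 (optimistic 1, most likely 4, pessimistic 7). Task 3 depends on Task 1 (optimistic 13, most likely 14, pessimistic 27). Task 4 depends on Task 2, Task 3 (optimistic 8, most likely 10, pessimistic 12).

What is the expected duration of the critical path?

te_Task 1 = (4 + 4·7 + 10)/6 = 42/6 = 7
te_Task 2 = (1 + 4·4 + 7)/6 = 24/6 = 4
te_Task 3 = (13 + 4·14 + 27)/6 = 96/6 = 16
te_Task 4 = (8 + 4·10 + 12)/6 = 60/6 = 10

Forward pass:
ES_Task 1 = 0; EF_Task 1 = 7
ES_Task 2 = 7; EF_Task 2 = 7+4 = 11
ES_Task 3 = 7; EF_Task 3 = 7+16 = 23
ES_Task 4 = max(EF_Task 2=11, EF_Task 3=23) = 23; EF_Task 4 = 23+10 = 33
Expected project duration μ = 33 days. Critical path: Task 1 → Task 3 → Task 4.

33 days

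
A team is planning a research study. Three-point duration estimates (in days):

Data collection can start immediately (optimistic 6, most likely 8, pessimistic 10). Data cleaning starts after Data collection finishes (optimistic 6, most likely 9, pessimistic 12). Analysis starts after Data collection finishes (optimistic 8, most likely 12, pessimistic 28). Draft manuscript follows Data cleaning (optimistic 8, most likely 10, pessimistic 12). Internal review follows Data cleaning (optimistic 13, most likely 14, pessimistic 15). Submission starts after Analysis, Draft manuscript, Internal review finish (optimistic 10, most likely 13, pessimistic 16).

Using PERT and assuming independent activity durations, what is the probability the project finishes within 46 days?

0.895

te_Data collection = (6 + 4·8 + 10)/6 = 48/6 = 8; σ²_Data collection = ((10−6)/6)² = 0.444
te_Data cleaning = (6 + 4·9 + 12)/6 = 54/6 = 9; σ²_Data cleaning = ((12−6)/6)² = 1.000
te_Analysis = (8 + 4·12 + 28)/6 = 84/6 = 14; σ²_Analysis = ((28−8)/6)² = 11.111
te_Draft manuscript = (8 + 4·10 + 12)/6 = 60/6 = 10; σ²_Draft manuscript = ((12−8)/6)² = 0.444
te_Internal review = (13 + 4·14 + 15)/6 = 84/6 = 14; σ²_Internal review = ((15−13)/6)² = 0.111
te_Submission = (10 + 4·13 + 16)/6 = 78/6 = 13; σ²_Submission = ((16−10)/6)² = 1.000

Forward pass:
ES_Data collection = 0; EF_Data collection = 8
ES_Data cleaning = 8; EF_Data cleaning = 8+9 = 17
ES_Analysis = 8; EF_Analysis = 8+14 = 22
ES_Draft manuscript = 17; EF_Draft manuscript = 17+10 = 27
ES_Internal review = 17; EF_Internal review = 17+14 = 31
ES_Submission = max(EF_Analysis=22, EF_Draft manuscript=27, EF_Internal review=31) = 31; EF_Submission = 31+13 = 44
Expected project duration μ = 44 days. Critical path: Data collection → Data cleaning → Internal review → Submission.

Variance along critical path = 0.444 + 1.000 + 0.111 + 1.000 = 2.556; σ = √2.556 = 1.599 days.
Z = (46 − 44) / 1.599 = 1.251
P(T ≤ 46) = Φ(1.251) ≈ 0.895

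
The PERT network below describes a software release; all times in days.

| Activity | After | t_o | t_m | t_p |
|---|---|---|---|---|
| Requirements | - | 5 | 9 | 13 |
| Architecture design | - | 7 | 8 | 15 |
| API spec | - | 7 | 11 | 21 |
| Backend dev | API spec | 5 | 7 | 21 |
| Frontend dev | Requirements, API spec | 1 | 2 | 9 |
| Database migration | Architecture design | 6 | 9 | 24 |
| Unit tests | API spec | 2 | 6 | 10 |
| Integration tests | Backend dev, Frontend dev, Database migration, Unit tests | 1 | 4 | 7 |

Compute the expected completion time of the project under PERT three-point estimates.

25 days

te_Requirements = (5 + 4·9 + 13)/6 = 54/6 = 9
te_Architecture design = (7 + 4·8 + 15)/6 = 54/6 = 9
te_API spec = (7 + 4·11 + 21)/6 = 72/6 = 12
te_Backend dev = (5 + 4·7 + 21)/6 = 54/6 = 9
te_Frontend dev = (1 + 4·2 + 9)/6 = 18/6 = 3
te_Database migration = (6 + 4·9 + 24)/6 = 66/6 = 11
te_Unit tests = (2 + 4·6 + 10)/6 = 36/6 = 6
te_Integration tests = (1 + 4·4 + 7)/6 = 24/6 = 4

Forward pass:
ES_Requirements = 0; EF_Requirements = 9
ES_Architecture design = 0; EF_Architecture design = 9
ES_API spec = 0; EF_API spec = 12
ES_Backend dev = 12; EF_Backend dev = 12+9 = 21
ES_Frontend dev = max(EF_Requirements=9, EF_API spec=12) = 12; EF_Frontend dev = 12+3 = 15
ES_Database migration = 9; EF_Database migration = 9+11 = 20
ES_Unit tests = 12; EF_Unit tests = 12+6 = 18
ES_Integration tests = max(EF_Backend dev=21, EF_Frontend dev=15, EF_Database migration=20, EF_Unit tests=18) = 21; EF_Integration tests = 21+4 = 25
Expected project duration μ = 25 days. Critical path: API spec → Backend dev → Integration tests.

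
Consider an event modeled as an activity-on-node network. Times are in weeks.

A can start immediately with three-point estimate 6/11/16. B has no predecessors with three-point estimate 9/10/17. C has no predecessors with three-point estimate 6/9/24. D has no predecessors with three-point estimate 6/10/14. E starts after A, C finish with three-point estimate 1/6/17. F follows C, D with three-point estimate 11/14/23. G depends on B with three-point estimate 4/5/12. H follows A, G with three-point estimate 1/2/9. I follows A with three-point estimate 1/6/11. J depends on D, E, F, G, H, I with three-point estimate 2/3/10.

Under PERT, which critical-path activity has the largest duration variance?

te_A = (6 + 4·11 + 16)/6 = 66/6 = 11; σ²_A = ((16−6)/6)² = 2.778
te_B = (9 + 4·10 + 17)/6 = 66/6 = 11; σ²_B = ((17−9)/6)² = 1.778
te_C = (6 + 4·9 + 24)/6 = 66/6 = 11; σ²_C = ((24−6)/6)² = 9.000
te_D = (6 + 4·10 + 14)/6 = 60/6 = 10; σ²_D = ((14−6)/6)² = 1.778
te_E = (1 + 4·6 + 17)/6 = 42/6 = 7; σ²_E = ((17−1)/6)² = 7.111
te_F = (11 + 4·14 + 23)/6 = 90/6 = 15; σ²_F = ((23−11)/6)² = 4.000
te_G = (4 + 4·5 + 12)/6 = 36/6 = 6; σ²_G = ((12−4)/6)² = 1.778
te_H = (1 + 4·2 + 9)/6 = 18/6 = 3; σ²_H = ((9−1)/6)² = 1.778
te_I = (1 + 4·6 + 11)/6 = 36/6 = 6; σ²_I = ((11−1)/6)² = 2.778
te_J = (2 + 4·3 + 10)/6 = 24/6 = 4; σ²_J = ((10−2)/6)² = 1.778

Forward pass:
ES_A = 0; EF_A = 11
ES_B = 0; EF_B = 11
ES_C = 0; EF_C = 11
ES_D = 0; EF_D = 10
ES_E = max(EF_A=11, EF_C=11) = 11; EF_E = 11+7 = 18
ES_F = max(EF_C=11, EF_D=10) = 11; EF_F = 11+15 = 26
ES_G = 11; EF_G = 11+6 = 17
ES_H = max(EF_A=11, EF_G=17) = 17; EF_H = 17+3 = 20
ES_I = 11; EF_I = 11+6 = 17
ES_J = max(EF_D=10, EF_E=18, EF_F=26, EF_G=17, EF_H=20, EF_I=17) = 26; EF_J = 26+4 = 30
Expected project duration μ = 30 weeks. Critical path: C → F → J.

Variances on critical path: σ²_C=9.000, σ²_F=4.000, σ²_J=1.778.
Largest is σ²_C = 9.000.

C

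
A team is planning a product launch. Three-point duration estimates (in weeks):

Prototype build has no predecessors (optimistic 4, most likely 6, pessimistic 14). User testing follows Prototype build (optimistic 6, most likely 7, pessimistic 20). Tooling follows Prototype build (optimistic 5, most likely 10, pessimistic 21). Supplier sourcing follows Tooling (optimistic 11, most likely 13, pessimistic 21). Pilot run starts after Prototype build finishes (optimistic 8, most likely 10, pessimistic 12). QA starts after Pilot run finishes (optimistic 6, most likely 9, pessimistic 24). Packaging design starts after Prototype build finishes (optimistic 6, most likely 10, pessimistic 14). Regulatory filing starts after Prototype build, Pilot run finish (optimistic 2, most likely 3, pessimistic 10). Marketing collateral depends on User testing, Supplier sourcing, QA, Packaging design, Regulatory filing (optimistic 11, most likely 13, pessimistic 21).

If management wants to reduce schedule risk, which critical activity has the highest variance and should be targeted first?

Tooling

te_Prototype build = (4 + 4·6 + 14)/6 = 42/6 = 7; σ²_Prototype build = ((14−4)/6)² = 2.778
te_User testing = (6 + 4·7 + 20)/6 = 54/6 = 9; σ²_User testing = ((20−6)/6)² = 5.444
te_Tooling = (5 + 4·10 + 21)/6 = 66/6 = 11; σ²_Tooling = ((21−5)/6)² = 7.111
te_Supplier sourcing = (11 + 4·13 + 21)/6 = 84/6 = 14; σ²_Supplier sourcing = ((21−11)/6)² = 2.778
te_Pilot run = (8 + 4·10 + 12)/6 = 60/6 = 10; σ²_Pilot run = ((12−8)/6)² = 0.444
te_QA = (6 + 4·9 + 24)/6 = 66/6 = 11; σ²_QA = ((24−6)/6)² = 9.000
te_Packaging design = (6 + 4·10 + 14)/6 = 60/6 = 10; σ²_Packaging design = ((14−6)/6)² = 1.778
te_Regulatory filing = (2 + 4·3 + 10)/6 = 24/6 = 4; σ²_Regulatory filing = ((10−2)/6)² = 1.778
te_Marketing collateral = (11 + 4·13 + 21)/6 = 84/6 = 14; σ²_Marketing collateral = ((21−11)/6)² = 2.778

Forward pass:
ES_Prototype build = 0; EF_Prototype build = 7
ES_User testing = 7; EF_User testing = 7+9 = 16
ES_Tooling = 7; EF_Tooling = 7+11 = 18
ES_Supplier sourcing = 18; EF_Supplier sourcing = 18+14 = 32
ES_Pilot run = 7; EF_Pilot run = 7+10 = 17
ES_QA = 17; EF_QA = 17+11 = 28
ES_Packaging design = 7; EF_Packaging design = 7+10 = 17
ES_Regulatory filing = max(EF_Prototype build=7, EF_Pilot run=17) = 17; EF_Regulatory filing = 17+4 = 21
ES_Marketing collateral = max(EF_User testing=16, EF_Supplier sourcing=32, EF_QA=28, EF_Packaging design=17, EF_Regulatory filing=21) = 32; EF_Marketing collateral = 32+14 = 46
Expected project duration μ = 46 weeks. Critical path: Prototype build → Tooling → Supplier sourcing → Marketing collateral.

Variances on critical path: σ²_Prototype build=2.778, σ²_Tooling=7.111, σ²_Supplier sourcing=2.778, σ²_Marketing collateral=2.778.
Largest is σ²_Tooling = 7.111.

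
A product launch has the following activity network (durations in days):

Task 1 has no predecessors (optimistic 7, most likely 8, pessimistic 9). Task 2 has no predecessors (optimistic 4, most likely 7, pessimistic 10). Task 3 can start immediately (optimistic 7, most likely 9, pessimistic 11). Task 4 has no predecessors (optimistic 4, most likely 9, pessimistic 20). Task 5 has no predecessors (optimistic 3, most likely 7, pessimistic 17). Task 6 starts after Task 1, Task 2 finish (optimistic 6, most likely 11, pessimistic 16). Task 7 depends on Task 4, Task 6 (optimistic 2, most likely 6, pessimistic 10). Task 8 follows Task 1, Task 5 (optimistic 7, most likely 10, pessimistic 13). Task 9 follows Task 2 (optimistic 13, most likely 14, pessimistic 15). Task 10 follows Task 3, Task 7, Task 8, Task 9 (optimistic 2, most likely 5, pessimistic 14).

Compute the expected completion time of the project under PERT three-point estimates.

te_Task 1 = (7 + 4·8 + 9)/6 = 48/6 = 8
te_Task 2 = (4 + 4·7 + 10)/6 = 42/6 = 7
te_Task 3 = (7 + 4·9 + 11)/6 = 54/6 = 9
te_Task 4 = (4 + 4·9 + 20)/6 = 60/6 = 10
te_Task 5 = (3 + 4·7 + 17)/6 = 48/6 = 8
te_Task 6 = (6 + 4·11 + 16)/6 = 66/6 = 11
te_Task 7 = (2 + 4·6 + 10)/6 = 36/6 = 6
te_Task 8 = (7 + 4·10 + 13)/6 = 60/6 = 10
te_Task 9 = (13 + 4·14 + 15)/6 = 84/6 = 14
te_Task 10 = (2 + 4·5 + 14)/6 = 36/6 = 6

Forward pass:
ES_Task 1 = 0; EF_Task 1 = 8
ES_Task 2 = 0; EF_Task 2 = 7
ES_Task 3 = 0; EF_Task 3 = 9
ES_Task 4 = 0; EF_Task 4 = 10
ES_Task 5 = 0; EF_Task 5 = 8
ES_Task 6 = max(EF_Task 1=8, EF_Task 2=7) = 8; EF_Task 6 = 8+11 = 19
ES_Task 7 = max(EF_Task 4=10, EF_Task 6=19) = 19; EF_Task 7 = 19+6 = 25
ES_Task 8 = max(EF_Task 1=8, EF_Task 5=8) = 8; EF_Task 8 = 8+10 = 18
ES_Task 9 = 7; EF_Task 9 = 7+14 = 21
ES_Task 10 = max(EF_Task 3=9, EF_Task 7=25, EF_Task 8=18, EF_Task 9=21) = 25; EF_Task 10 = 25+6 = 31
Expected project duration μ = 31 days. Critical path: Task 1 → Task 6 → Task 7 → Task 10.

31 days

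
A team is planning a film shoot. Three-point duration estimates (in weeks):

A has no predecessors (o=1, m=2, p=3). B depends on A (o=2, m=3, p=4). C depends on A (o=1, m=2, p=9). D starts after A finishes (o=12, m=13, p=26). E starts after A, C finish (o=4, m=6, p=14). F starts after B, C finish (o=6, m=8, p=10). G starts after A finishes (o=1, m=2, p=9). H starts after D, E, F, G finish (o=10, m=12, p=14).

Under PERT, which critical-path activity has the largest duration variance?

D

te_A = (1 + 4·2 + 3)/6 = 12/6 = 2; σ²_A = ((3−1)/6)² = 0.111
te_B = (2 + 4·3 + 4)/6 = 18/6 = 3; σ²_B = ((4−2)/6)² = 0.111
te_C = (1 + 4·2 + 9)/6 = 18/6 = 3; σ²_C = ((9−1)/6)² = 1.778
te_D = (12 + 4·13 + 26)/6 = 90/6 = 15; σ²_D = ((26−12)/6)² = 5.444
te_E = (4 + 4·6 + 14)/6 = 42/6 = 7; σ²_E = ((14−4)/6)² = 2.778
te_F = (6 + 4·8 + 10)/6 = 48/6 = 8; σ²_F = ((10−6)/6)² = 0.444
te_G = (1 + 4·2 + 9)/6 = 18/6 = 3; σ²_G = ((9−1)/6)² = 1.778
te_H = (10 + 4·12 + 14)/6 = 72/6 = 12; σ²_H = ((14−10)/6)² = 0.444

Forward pass:
ES_A = 0; EF_A = 2
ES_B = 2; EF_B = 2+3 = 5
ES_C = 2; EF_C = 2+3 = 5
ES_D = 2; EF_D = 2+15 = 17
ES_E = max(EF_A=2, EF_C=5) = 5; EF_E = 5+7 = 12
ES_F = max(EF_B=5, EF_C=5) = 5; EF_F = 5+8 = 13
ES_G = 2; EF_G = 2+3 = 5
ES_H = max(EF_D=17, EF_E=12, EF_F=13, EF_G=5) = 17; EF_H = 17+12 = 29
Expected project duration μ = 29 weeks. Critical path: A → D → H.

Variances on critical path: σ²_A=0.111, σ²_D=5.444, σ²_H=0.444.
Largest is σ²_D = 5.444.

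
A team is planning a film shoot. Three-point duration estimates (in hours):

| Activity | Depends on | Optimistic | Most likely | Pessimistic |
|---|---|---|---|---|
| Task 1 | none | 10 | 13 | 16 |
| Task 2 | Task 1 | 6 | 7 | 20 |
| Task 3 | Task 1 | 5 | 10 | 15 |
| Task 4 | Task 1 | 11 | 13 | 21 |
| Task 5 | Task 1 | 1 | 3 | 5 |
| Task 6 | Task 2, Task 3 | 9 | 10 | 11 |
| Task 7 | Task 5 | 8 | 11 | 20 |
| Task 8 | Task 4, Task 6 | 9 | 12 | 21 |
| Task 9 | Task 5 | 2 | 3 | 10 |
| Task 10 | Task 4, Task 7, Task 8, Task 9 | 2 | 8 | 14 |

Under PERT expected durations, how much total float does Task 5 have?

18 hours

te_Task 1 = (10 + 4·13 + 16)/6 = 78/6 = 13
te_Task 2 = (6 + 4·7 + 20)/6 = 54/6 = 9
te_Task 3 = (5 + 4·10 + 15)/6 = 60/6 = 10
te_Task 4 = (11 + 4·13 + 21)/6 = 84/6 = 14
te_Task 5 = (1 + 4·3 + 5)/6 = 18/6 = 3
te_Task 6 = (9 + 4·10 + 11)/6 = 60/6 = 10
te_Task 7 = (8 + 4·11 + 20)/6 = 72/6 = 12
te_Task 8 = (9 + 4·12 + 21)/6 = 78/6 = 13
te_Task 9 = (2 + 4·3 + 10)/6 = 24/6 = 4
te_Task 10 = (2 + 4·8 + 14)/6 = 48/6 = 8

Forward pass:
ES_Task 1 = 0; EF_Task 1 = 13
ES_Task 2 = 13; EF_Task 2 = 13+9 = 22
ES_Task 3 = 13; EF_Task 3 = 13+10 = 23
ES_Task 4 = 13; EF_Task 4 = 13+14 = 27
ES_Task 5 = 13; EF_Task 5 = 13+3 = 16
ES_Task 6 = max(EF_Task 2=22, EF_Task 3=23) = 23; EF_Task 6 = 23+10 = 33
ES_Task 7 = 16; EF_Task 7 = 16+12 = 28
ES_Task 8 = max(EF_Task 4=27, EF_Task 6=33) = 33; EF_Task 8 = 33+13 = 46
ES_Task 9 = 16; EF_Task 9 = 16+4 = 20
ES_Task 10 = max(EF_Task 4=27, EF_Task 7=28, EF_Task 8=46, EF_Task 9=20) = 46; EF_Task 10 = 46+8 = 54
Expected project duration μ = 54 hours. Critical path: Task 1 → Task 3 → Task 6 → Task 8 → Task 10.

Backward pass:
LF_Task 10 = 54; LS_Task 10 = 54−8 = 46
LF_Task 9 = LS_Task 10 = 46; LS_Task 9 = 46−4 = 42
LF_Task 8 = LS_Task 10 = 46; LS_Task 8 = 46−13 = 33
LF_Task 7 = LS_Task 10 = 46; LS_Task 7 = 46−12 = 34
LF_Task 6 = LS_Task 8 = 33; LS_Task 6 = 33−10 = 23
LF_Task 5 = min(LS_Task 7=34, LS_Task 9=42) = 34; LS_Task 5 = 34−3 = 31
LF_Task 4 = min(LS_Task 8=33, LS_Task 10=46) = 33; LS_Task 4 = 33−14 = 19
LF_Task 3 = LS_Task 6 = 23; LS_Task 3 = 23−10 = 13
LF_Task 2 = LS_Task 6 = 23; LS_Task 2 = 23−9 = 14
LF_Task 1 = min(LS_Task 2=14, LS_Task 3=13, LS_Task 4=19, LS_Task 5=31) = 13; LS_Task 1 = 13−13 = 0
Slack_Task 5 = LS_Task 5 − ES_Task 5 = 31 − 13 = 18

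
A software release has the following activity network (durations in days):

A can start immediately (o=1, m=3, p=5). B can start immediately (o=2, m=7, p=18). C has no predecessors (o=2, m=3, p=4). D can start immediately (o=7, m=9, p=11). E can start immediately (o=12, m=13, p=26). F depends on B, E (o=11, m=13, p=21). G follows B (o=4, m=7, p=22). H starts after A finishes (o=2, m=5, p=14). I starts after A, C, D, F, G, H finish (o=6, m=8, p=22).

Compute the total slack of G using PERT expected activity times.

te_A = (1 + 4·3 + 5)/6 = 18/6 = 3
te_B = (2 + 4·7 + 18)/6 = 48/6 = 8
te_C = (2 + 4·3 + 4)/6 = 18/6 = 3
te_D = (7 + 4·9 + 11)/6 = 54/6 = 9
te_E = (12 + 4·13 + 26)/6 = 90/6 = 15
te_F = (11 + 4·13 + 21)/6 = 84/6 = 14
te_G = (4 + 4·7 + 22)/6 = 54/6 = 9
te_H = (2 + 4·5 + 14)/6 = 36/6 = 6
te_I = (6 + 4·8 + 22)/6 = 60/6 = 10

Forward pass:
ES_A = 0; EF_A = 3
ES_B = 0; EF_B = 8
ES_C = 0; EF_C = 3
ES_D = 0; EF_D = 9
ES_E = 0; EF_E = 15
ES_F = max(EF_B=8, EF_E=15) = 15; EF_F = 15+14 = 29
ES_G = 8; EF_G = 8+9 = 17
ES_H = 3; EF_H = 3+6 = 9
ES_I = max(EF_A=3, EF_C=3, EF_D=9, EF_F=29, EF_G=17, EF_H=9) = 29; EF_I = 29+10 = 39
Expected project duration μ = 39 days. Critical path: E → F → I.

Backward pass:
LF_I = 39; LS_I = 39−10 = 29
LF_H = LS_I = 29; LS_H = 29−6 = 23
LF_G = LS_I = 29; LS_G = 29−9 = 20
LF_F = LS_I = 29; LS_F = 29−14 = 15
LF_E = LS_F = 15; LS_E = 15−15 = 0
LF_D = LS_I = 29; LS_D = 29−9 = 20
LF_C = LS_I = 29; LS_C = 29−3 = 26
LF_B = min(LS_F=15, LS_G=20) = 15; LS_B = 15−8 = 7
LF_A = min(LS_H=23, LS_I=29) = 23; LS_A = 23−3 = 20
Slack_G = LS_G − ES_G = 20 − 8 = 12

12 days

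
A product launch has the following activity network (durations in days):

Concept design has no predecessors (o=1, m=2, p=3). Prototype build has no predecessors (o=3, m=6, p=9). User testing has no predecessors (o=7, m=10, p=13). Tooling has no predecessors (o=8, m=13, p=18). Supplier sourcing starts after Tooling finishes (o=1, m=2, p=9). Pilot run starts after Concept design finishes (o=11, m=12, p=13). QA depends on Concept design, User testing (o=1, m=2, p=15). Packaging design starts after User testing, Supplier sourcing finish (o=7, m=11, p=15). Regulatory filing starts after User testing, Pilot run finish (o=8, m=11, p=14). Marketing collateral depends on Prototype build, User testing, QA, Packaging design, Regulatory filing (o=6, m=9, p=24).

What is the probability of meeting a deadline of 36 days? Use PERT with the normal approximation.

te_Concept design = (1 + 4·2 + 3)/6 = 12/6 = 2; σ²_Concept design = ((3−1)/6)² = 0.111
te_Prototype build = (3 + 4·6 + 9)/6 = 36/6 = 6; σ²_Prototype build = ((9−3)/6)² = 1.000
te_User testing = (7 + 4·10 + 13)/6 = 60/6 = 10; σ²_User testing = ((13−7)/6)² = 1.000
te_Tooling = (8 + 4·13 + 18)/6 = 78/6 = 13; σ²_Tooling = ((18−8)/6)² = 2.778
te_Supplier sourcing = (1 + 4·2 + 9)/6 = 18/6 = 3; σ²_Supplier sourcing = ((9−1)/6)² = 1.778
te_Pilot run = (11 + 4·12 + 13)/6 = 72/6 = 12; σ²_Pilot run = ((13−11)/6)² = 0.111
te_QA = (1 + 4·2 + 15)/6 = 24/6 = 4; σ²_QA = ((15−1)/6)² = 5.444
te_Packaging design = (7 + 4·11 + 15)/6 = 66/6 = 11; σ²_Packaging design = ((15−7)/6)² = 1.778
te_Regulatory filing = (8 + 4·11 + 14)/6 = 66/6 = 11; σ²_Regulatory filing = ((14−8)/6)² = 1.000
te_Marketing collateral = (6 + 4·9 + 24)/6 = 66/6 = 11; σ²_Marketing collateral = ((24−6)/6)² = 9.000

Forward pass:
ES_Concept design = 0; EF_Concept design = 2
ES_Prototype build = 0; EF_Prototype build = 6
ES_User testing = 0; EF_User testing = 10
ES_Tooling = 0; EF_Tooling = 13
ES_Supplier sourcing = 13; EF_Supplier sourcing = 13+3 = 16
ES_Pilot run = 2; EF_Pilot run = 2+12 = 14
ES_QA = max(EF_Concept design=2, EF_User testing=10) = 10; EF_QA = 10+4 = 14
ES_Packaging design = max(EF_User testing=10, EF_Supplier sourcing=16) = 16; EF_Packaging design = 16+11 = 27
ES_Regulatory filing = max(EF_User testing=10, EF_Pilot run=14) = 14; EF_Regulatory filing = 14+11 = 25
ES_Marketing collateral = max(EF_Prototype build=6, EF_User testing=10, EF_QA=14, EF_Packaging design=27, EF_Regulatory filing=25) = 27; EF_Marketing collateral = 27+11 = 38
Expected project duration μ = 38 days. Critical path: Tooling → Supplier sourcing → Packaging design → Marketing collateral.

Variance along critical path = 2.778 + 1.778 + 1.778 + 9.000 = 15.333; σ = √15.333 = 3.916 days.
Z = (36 − 38) / 3.916 = -0.511
P(T ≤ 36) = Φ(-0.511) ≈ 0.305

0.305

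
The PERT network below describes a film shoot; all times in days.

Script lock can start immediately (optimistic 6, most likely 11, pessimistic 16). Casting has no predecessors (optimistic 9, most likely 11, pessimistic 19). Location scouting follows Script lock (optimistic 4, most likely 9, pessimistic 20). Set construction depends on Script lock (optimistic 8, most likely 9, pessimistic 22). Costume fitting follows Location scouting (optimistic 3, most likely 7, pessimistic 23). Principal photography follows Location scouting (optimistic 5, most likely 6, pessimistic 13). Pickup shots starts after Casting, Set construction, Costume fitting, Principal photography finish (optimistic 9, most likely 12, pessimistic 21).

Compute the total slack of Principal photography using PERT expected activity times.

2 days

te_Script lock = (6 + 4·11 + 16)/6 = 66/6 = 11
te_Casting = (9 + 4·11 + 19)/6 = 72/6 = 12
te_Location scouting = (4 + 4·9 + 20)/6 = 60/6 = 10
te_Set construction = (8 + 4·9 + 22)/6 = 66/6 = 11
te_Costume fitting = (3 + 4·7 + 23)/6 = 54/6 = 9
te_Principal photography = (5 + 4·6 + 13)/6 = 42/6 = 7
te_Pickup shots = (9 + 4·12 + 21)/6 = 78/6 = 13

Forward pass:
ES_Script lock = 0; EF_Script lock = 11
ES_Casting = 0; EF_Casting = 12
ES_Location scouting = 11; EF_Location scouting = 11+10 = 21
ES_Set construction = 11; EF_Set construction = 11+11 = 22
ES_Costume fitting = 21; EF_Costume fitting = 21+9 = 30
ES_Principal photography = 21; EF_Principal photography = 21+7 = 28
ES_Pickup shots = max(EF_Casting=12, EF_Set construction=22, EF_Costume fitting=30, EF_Principal photography=28) = 30; EF_Pickup shots = 30+13 = 43
Expected project duration μ = 43 days. Critical path: Script lock → Location scouting → Costume fitting → Pickup shots.

Backward pass:
LF_Pickup shots = 43; LS_Pickup shots = 43−13 = 30
LF_Principal photography = LS_Pickup shots = 30; LS_Principal photography = 30−7 = 23
LF_Costume fitting = LS_Pickup shots = 30; LS_Costume fitting = 30−9 = 21
LF_Set construction = LS_Pickup shots = 30; LS_Set construction = 30−11 = 19
LF_Location scouting = min(LS_Costume fitting=21, LS_Principal photography=23) = 21; LS_Location scouting = 21−10 = 11
LF_Casting = LS_Pickup shots = 30; LS_Casting = 30−12 = 18
LF_Script lock = min(LS_Location scouting=11, LS_Set construction=19) = 11; LS_Script lock = 11−11 = 0
Slack_Principal photography = LS_Principal photography − ES_Principal photography = 23 − 21 = 2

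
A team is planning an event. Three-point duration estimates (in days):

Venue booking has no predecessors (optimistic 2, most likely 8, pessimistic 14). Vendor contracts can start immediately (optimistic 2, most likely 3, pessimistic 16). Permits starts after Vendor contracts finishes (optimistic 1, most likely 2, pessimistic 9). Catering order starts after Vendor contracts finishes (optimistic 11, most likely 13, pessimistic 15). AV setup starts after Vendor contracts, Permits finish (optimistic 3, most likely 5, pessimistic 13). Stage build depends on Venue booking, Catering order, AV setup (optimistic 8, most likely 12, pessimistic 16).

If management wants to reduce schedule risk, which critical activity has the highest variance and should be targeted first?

te_Venue booking = (2 + 4·8 + 14)/6 = 48/6 = 8; σ²_Venue booking = ((14−2)/6)² = 4.000
te_Vendor contracts = (2 + 4·3 + 16)/6 = 30/6 = 5; σ²_Vendor contracts = ((16−2)/6)² = 5.444
te_Permits = (1 + 4·2 + 9)/6 = 18/6 = 3; σ²_Permits = ((9−1)/6)² = 1.778
te_Catering order = (11 + 4·13 + 15)/6 = 78/6 = 13; σ²_Catering order = ((15−11)/6)² = 0.444
te_AV setup = (3 + 4·5 + 13)/6 = 36/6 = 6; σ²_AV setup = ((13−3)/6)² = 2.778
te_Stage build = (8 + 4·12 + 16)/6 = 72/6 = 12; σ²_Stage build = ((16−8)/6)² = 1.778

Forward pass:
ES_Venue booking = 0; EF_Venue booking = 8
ES_Vendor contracts = 0; EF_Vendor contracts = 5
ES_Permits = 5; EF_Permits = 5+3 = 8
ES_Catering order = 5; EF_Catering order = 5+13 = 18
ES_AV setup = max(EF_Vendor contracts=5, EF_Permits=8) = 8; EF_AV setup = 8+6 = 14
ES_Stage build = max(EF_Venue booking=8, EF_Catering order=18, EF_AV setup=14) = 18; EF_Stage build = 18+12 = 30
Expected project duration μ = 30 days. Critical path: Vendor contracts → Catering order → Stage build.

Variances on critical path: σ²_Vendor contracts=5.444, σ²_Catering order=0.444, σ²_Stage build=1.778.
Largest is σ²_Vendor contracts = 5.444.

Vendor contracts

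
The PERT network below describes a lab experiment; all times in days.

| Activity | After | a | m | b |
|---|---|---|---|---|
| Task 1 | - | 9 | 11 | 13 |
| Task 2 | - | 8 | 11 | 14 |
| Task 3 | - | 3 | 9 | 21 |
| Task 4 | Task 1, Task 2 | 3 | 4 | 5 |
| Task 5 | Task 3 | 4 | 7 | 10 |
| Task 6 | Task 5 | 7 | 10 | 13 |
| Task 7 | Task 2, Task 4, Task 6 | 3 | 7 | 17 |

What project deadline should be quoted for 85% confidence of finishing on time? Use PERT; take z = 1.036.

te_Task 1 = (9 + 4·11 + 13)/6 = 66/6 = 11; σ²_Task 1 = ((13−9)/6)² = 0.444
te_Task 2 = (8 + 4·11 + 14)/6 = 66/6 = 11; σ²_Task 2 = ((14−8)/6)² = 1.000
te_Task 3 = (3 + 4·9 + 21)/6 = 60/6 = 10; σ²_Task 3 = ((21−3)/6)² = 9.000
te_Task 4 = (3 + 4·4 + 5)/6 = 24/6 = 4; σ²_Task 4 = ((5−3)/6)² = 0.111
te_Task 5 = (4 + 4·7 + 10)/6 = 42/6 = 7; σ²_Task 5 = ((10−4)/6)² = 1.000
te_Task 6 = (7 + 4·10 + 13)/6 = 60/6 = 10; σ²_Task 6 = ((13−7)/6)² = 1.000
te_Task 7 = (3 + 4·7 + 17)/6 = 48/6 = 8; σ²_Task 7 = ((17−3)/6)² = 5.444

Forward pass:
ES_Task 1 = 0; EF_Task 1 = 11
ES_Task 2 = 0; EF_Task 2 = 11
ES_Task 3 = 0; EF_Task 3 = 10
ES_Task 4 = max(EF_Task 1=11, EF_Task 2=11) = 11; EF_Task 4 = 11+4 = 15
ES_Task 5 = 10; EF_Task 5 = 10+7 = 17
ES_Task 6 = 17; EF_Task 6 = 17+10 = 27
ES_Task 7 = max(EF_Task 2=11, EF_Task 4=15, EF_Task 6=27) = 27; EF_Task 7 = 27+8 = 35
Expected project duration μ = 35 days. Critical path: Task 3 → Task 5 → Task 6 → Task 7.

Variance along critical path = 9.000 + 1.000 + 1.000 + 5.444 = 16.444; σ = 4.055 days.
D = μ + z·σ = 35 + 1.036·4.055 = 39.2 days

39.2 days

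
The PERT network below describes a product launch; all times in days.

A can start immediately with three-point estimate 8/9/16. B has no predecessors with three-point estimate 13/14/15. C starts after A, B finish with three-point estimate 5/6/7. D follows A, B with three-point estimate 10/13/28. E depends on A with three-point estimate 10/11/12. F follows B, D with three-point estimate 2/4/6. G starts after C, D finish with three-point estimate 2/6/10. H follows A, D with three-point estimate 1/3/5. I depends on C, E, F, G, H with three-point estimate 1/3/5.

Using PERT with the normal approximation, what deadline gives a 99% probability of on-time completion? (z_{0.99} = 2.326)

te_A = (8 + 4·9 + 16)/6 = 60/6 = 10; σ²_A = ((16−8)/6)² = 1.778
te_B = (13 + 4·14 + 15)/6 = 84/6 = 14; σ²_B = ((15−13)/6)² = 0.111
te_C = (5 + 4·6 + 7)/6 = 36/6 = 6; σ²_C = ((7−5)/6)² = 0.111
te_D = (10 + 4·13 + 28)/6 = 90/6 = 15; σ²_D = ((28−10)/6)² = 9.000
te_E = (10 + 4·11 + 12)/6 = 66/6 = 11; σ²_E = ((12−10)/6)² = 0.111
te_F = (2 + 4·4 + 6)/6 = 24/6 = 4; σ²_F = ((6−2)/6)² = 0.444
te_G = (2 + 4·6 + 10)/6 = 36/6 = 6; σ²_G = ((10−2)/6)² = 1.778
te_H = (1 + 4·3 + 5)/6 = 18/6 = 3; σ²_H = ((5−1)/6)² = 0.444
te_I = (1 + 4·3 + 5)/6 = 18/6 = 3; σ²_I = ((5−1)/6)² = 0.444

Forward pass:
ES_A = 0; EF_A = 10
ES_B = 0; EF_B = 14
ES_C = max(EF_A=10, EF_B=14) = 14; EF_C = 14+6 = 20
ES_D = max(EF_A=10, EF_B=14) = 14; EF_D = 14+15 = 29
ES_E = 10; EF_E = 10+11 = 21
ES_F = max(EF_B=14, EF_D=29) = 29; EF_F = 29+4 = 33
ES_G = max(EF_C=20, EF_D=29) = 29; EF_G = 29+6 = 35
ES_H = max(EF_A=10, EF_D=29) = 29; EF_H = 29+3 = 32
ES_I = max(EF_C=20, EF_E=21, EF_F=33, EF_G=35, EF_H=32) = 35; EF_I = 35+3 = 38
Expected project duration μ = 38 days. Critical path: B → D → G → I.

Variance along critical path = 0.111 + 9.000 + 1.778 + 0.444 = 11.333; σ = 3.367 days.
D = μ + z·σ = 38 + 2.326·3.367 = 45.8 days

45.8 days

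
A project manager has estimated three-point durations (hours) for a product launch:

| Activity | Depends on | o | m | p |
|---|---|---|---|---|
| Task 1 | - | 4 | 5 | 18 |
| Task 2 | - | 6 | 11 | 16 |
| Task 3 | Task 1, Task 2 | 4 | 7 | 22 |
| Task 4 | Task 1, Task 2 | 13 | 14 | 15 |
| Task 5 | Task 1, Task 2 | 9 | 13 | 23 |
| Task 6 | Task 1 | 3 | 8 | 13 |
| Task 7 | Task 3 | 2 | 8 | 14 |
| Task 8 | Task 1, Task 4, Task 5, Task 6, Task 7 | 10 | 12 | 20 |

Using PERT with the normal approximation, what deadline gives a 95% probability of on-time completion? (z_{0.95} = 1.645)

te_Task 1 = (4 + 4·5 + 18)/6 = 42/6 = 7; σ²_Task 1 = ((18−4)/6)² = 5.444
te_Task 2 = (6 + 4·11 + 16)/6 = 66/6 = 11; σ²_Task 2 = ((16−6)/6)² = 2.778
te_Task 3 = (4 + 4·7 + 22)/6 = 54/6 = 9; σ²_Task 3 = ((22−4)/6)² = 9.000
te_Task 4 = (13 + 4·14 + 15)/6 = 84/6 = 14; σ²_Task 4 = ((15−13)/6)² = 0.111
te_Task 5 = (9 + 4·13 + 23)/6 = 84/6 = 14; σ²_Task 5 = ((23−9)/6)² = 5.444
te_Task 6 = (3 + 4·8 + 13)/6 = 48/6 = 8; σ²_Task 6 = ((13−3)/6)² = 2.778
te_Task 7 = (2 + 4·8 + 14)/6 = 48/6 = 8; σ²_Task 7 = ((14−2)/6)² = 4.000
te_Task 8 = (10 + 4·12 + 20)/6 = 78/6 = 13; σ²_Task 8 = ((20−10)/6)² = 2.778

Forward pass:
ES_Task 1 = 0; EF_Task 1 = 7
ES_Task 2 = 0; EF_Task 2 = 11
ES_Task 3 = max(EF_Task 1=7, EF_Task 2=11) = 11; EF_Task 3 = 11+9 = 20
ES_Task 4 = max(EF_Task 1=7, EF_Task 2=11) = 11; EF_Task 4 = 11+14 = 25
ES_Task 5 = max(EF_Task 1=7, EF_Task 2=11) = 11; EF_Task 5 = 11+14 = 25
ES_Task 6 = 7; EF_Task 6 = 7+8 = 15
ES_Task 7 = 20; EF_Task 7 = 20+8 = 28
ES_Task 8 = max(EF_Task 1=7, EF_Task 4=25, EF_Task 5=25, EF_Task 6=15, EF_Task 7=28) = 28; EF_Task 8 = 28+13 = 41
Expected project duration μ = 41 hours. Critical path: Task 2 → Task 3 → Task 7 → Task 8.

Variance along critical path = 2.778 + 9.000 + 4.000 + 2.778 = 18.556; σ = 4.308 hours.
D = μ + z·σ = 41 + 1.645·4.308 = 48.1 hours

48.1 hours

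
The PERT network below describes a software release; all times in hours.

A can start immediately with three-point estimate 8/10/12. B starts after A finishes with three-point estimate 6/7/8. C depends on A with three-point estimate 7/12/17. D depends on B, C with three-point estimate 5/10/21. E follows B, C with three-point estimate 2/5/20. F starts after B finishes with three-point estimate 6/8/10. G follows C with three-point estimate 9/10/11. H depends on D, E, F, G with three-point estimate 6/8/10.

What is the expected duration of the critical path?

41 hours

te_A = (8 + 4·10 + 12)/6 = 60/6 = 10
te_B = (6 + 4·7 + 8)/6 = 42/6 = 7
te_C = (7 + 4·12 + 17)/6 = 72/6 = 12
te_D = (5 + 4·10 + 21)/6 = 66/6 = 11
te_E = (2 + 4·5 + 20)/6 = 42/6 = 7
te_F = (6 + 4·8 + 10)/6 = 48/6 = 8
te_G = (9 + 4·10 + 11)/6 = 60/6 = 10
te_H = (6 + 4·8 + 10)/6 = 48/6 = 8

Forward pass:
ES_A = 0; EF_A = 10
ES_B = 10; EF_B = 10+7 = 17
ES_C = 10; EF_C = 10+12 = 22
ES_D = max(EF_B=17, EF_C=22) = 22; EF_D = 22+11 = 33
ES_E = max(EF_B=17, EF_C=22) = 22; EF_E = 22+7 = 29
ES_F = 17; EF_F = 17+8 = 25
ES_G = 22; EF_G = 22+10 = 32
ES_H = max(EF_D=33, EF_E=29, EF_F=25, EF_G=32) = 33; EF_H = 33+8 = 41
Expected project duration μ = 41 hours. Critical path: A → C → D → H.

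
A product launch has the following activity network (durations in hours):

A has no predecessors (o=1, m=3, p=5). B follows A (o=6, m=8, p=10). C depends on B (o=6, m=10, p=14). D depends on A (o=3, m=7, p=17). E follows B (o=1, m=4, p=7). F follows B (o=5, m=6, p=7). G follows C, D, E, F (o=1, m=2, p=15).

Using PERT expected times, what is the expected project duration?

25 hours

te_A = (1 + 4·3 + 5)/6 = 18/6 = 3
te_B = (6 + 4·8 + 10)/6 = 48/6 = 8
te_C = (6 + 4·10 + 14)/6 = 60/6 = 10
te_D = (3 + 4·7 + 17)/6 = 48/6 = 8
te_E = (1 + 4·4 + 7)/6 = 24/6 = 4
te_F = (5 + 4·6 + 7)/6 = 36/6 = 6
te_G = (1 + 4·2 + 15)/6 = 24/6 = 4

Forward pass:
ES_A = 0; EF_A = 3
ES_B = 3; EF_B = 3+8 = 11
ES_C = 11; EF_C = 11+10 = 21
ES_D = 3; EF_D = 3+8 = 11
ES_E = 11; EF_E = 11+4 = 15
ES_F = 11; EF_F = 11+6 = 17
ES_G = max(EF_C=21, EF_D=11, EF_E=15, EF_F=17) = 21; EF_G = 21+4 = 25
Expected project duration μ = 25 hours. Critical path: A → B → C → G.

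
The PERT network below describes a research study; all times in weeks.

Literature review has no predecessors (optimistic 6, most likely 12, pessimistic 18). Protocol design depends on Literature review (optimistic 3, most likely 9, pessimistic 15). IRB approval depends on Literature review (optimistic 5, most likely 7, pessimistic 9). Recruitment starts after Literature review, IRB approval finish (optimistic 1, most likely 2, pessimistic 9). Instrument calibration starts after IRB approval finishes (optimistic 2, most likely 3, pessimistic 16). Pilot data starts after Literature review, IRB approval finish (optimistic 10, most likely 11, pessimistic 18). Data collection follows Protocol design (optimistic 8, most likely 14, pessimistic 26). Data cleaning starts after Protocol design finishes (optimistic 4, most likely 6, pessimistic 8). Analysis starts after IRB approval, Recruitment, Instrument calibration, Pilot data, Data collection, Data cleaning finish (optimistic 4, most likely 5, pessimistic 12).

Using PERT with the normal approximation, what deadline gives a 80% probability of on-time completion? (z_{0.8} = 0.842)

te_Literature review = (6 + 4·12 + 18)/6 = 72/6 = 12; σ²_Literature review = ((18−6)/6)² = 4.000
te_Protocol design = (3 + 4·9 + 15)/6 = 54/6 = 9; σ²_Protocol design = ((15−3)/6)² = 4.000
te_IRB approval = (5 + 4·7 + 9)/6 = 42/6 = 7; σ²_IRB approval = ((9−5)/6)² = 0.444
te_Recruitment = (1 + 4·2 + 9)/6 = 18/6 = 3; σ²_Recruitment = ((9−1)/6)² = 1.778
te_Instrument calibration = (2 + 4·3 + 16)/6 = 30/6 = 5; σ²_Instrument calibration = ((16−2)/6)² = 5.444
te_Pilot data = (10 + 4·11 + 18)/6 = 72/6 = 12; σ²_Pilot data = ((18−10)/6)² = 1.778
te_Data collection = (8 + 4·14 + 26)/6 = 90/6 = 15; σ²_Data collection = ((26−8)/6)² = 9.000
te_Data cleaning = (4 + 4·6 + 8)/6 = 36/6 = 6; σ²_Data cleaning = ((8−4)/6)² = 0.444
te_Analysis = (4 + 4·5 + 12)/6 = 36/6 = 6; σ²_Analysis = ((12−4)/6)² = 1.778

Forward pass:
ES_Literature review = 0; EF_Literature review = 12
ES_Protocol design = 12; EF_Protocol design = 12+9 = 21
ES_IRB approval = 12; EF_IRB approval = 12+7 = 19
ES_Recruitment = max(EF_Literature review=12, EF_IRB approval=19) = 19; EF_Recruitment = 19+3 = 22
ES_Instrument calibration = 19; EF_Instrument calibration = 19+5 = 24
ES_Pilot data = max(EF_Literature review=12, EF_IRB approval=19) = 19; EF_Pilot data = 19+12 = 31
ES_Data collection = 21; EF_Data collection = 21+15 = 36
ES_Data cleaning = 21; EF_Data cleaning = 21+6 = 27
ES_Analysis = max(EF_IRB approval=19, EF_Recruitment=22, EF_Instrument calibration=24, EF_Pilot data=31, EF_Data collection=36, EF_Data cleaning=27) = 36; EF_Analysis = 36+6 = 42
Expected project duration μ = 42 weeks. Critical path: Literature review → Protocol design → Data collection → Analysis.

Variance along critical path = 4.000 + 4.000 + 9.000 + 1.778 = 18.778; σ = 4.333 weeks.
D = μ + z·σ = 42 + 0.842·4.333 = 45.6 weeks

45.6 weeks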